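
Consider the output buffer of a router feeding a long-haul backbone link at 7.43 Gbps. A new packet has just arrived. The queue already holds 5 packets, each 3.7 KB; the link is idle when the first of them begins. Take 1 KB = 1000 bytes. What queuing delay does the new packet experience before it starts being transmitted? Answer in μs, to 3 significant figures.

Each queued packet: L/R = 29600/7430000000 = 3.98385 μs.
5 queued → 19.9192 μs.
Queuing delay = 19.9 μs.

19.9 μs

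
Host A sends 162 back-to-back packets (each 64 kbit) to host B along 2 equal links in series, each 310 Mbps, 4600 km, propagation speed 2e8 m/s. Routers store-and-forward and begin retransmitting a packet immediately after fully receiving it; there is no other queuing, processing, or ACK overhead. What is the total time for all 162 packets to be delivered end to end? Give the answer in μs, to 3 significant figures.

79700 μs

Per-hop transmission t_tx = L/R = 64000/310000000 = 206.452 μs.
Per-hop propagation t_prop = 4600000/200000000 = 23000 μs.
Pipeline fill: first packet needs 2·t_tx to clear all hops; remaining 161 packets each add one t_tx.
Total = (2+162-1)·t_tx + 2·t_prop = 163·206.452 + 2·23000 = 79700 μs.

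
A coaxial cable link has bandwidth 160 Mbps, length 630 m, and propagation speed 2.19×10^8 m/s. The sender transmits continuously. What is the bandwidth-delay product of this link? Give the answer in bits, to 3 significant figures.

Propagation delay = 630 / 219000000 = 2.87671e-06 s.
BDP = R × t_prop = 160000000 × 2.87671e-06 = 460.274 bits.

460 bits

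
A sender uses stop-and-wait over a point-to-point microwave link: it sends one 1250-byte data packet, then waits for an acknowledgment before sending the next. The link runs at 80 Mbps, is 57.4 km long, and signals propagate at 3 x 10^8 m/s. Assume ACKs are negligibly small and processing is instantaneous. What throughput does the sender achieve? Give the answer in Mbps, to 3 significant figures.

t_tx = L/R = 10000/80000000 = 0.000125 s.
t_prop = 57400/300000000 = 0.000191333 s; RTT = 0.000382667 s.
Cycle = t_tx + RTT = 0.000507667 s.
Throughput = L / cycle = 10000 / 0.000507667 = 19.7 Mbps.

19.7 Mbps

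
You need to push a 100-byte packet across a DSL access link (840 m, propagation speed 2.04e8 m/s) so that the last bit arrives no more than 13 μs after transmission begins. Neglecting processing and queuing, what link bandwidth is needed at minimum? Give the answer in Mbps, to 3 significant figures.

L = 800 bits.
Propagation delay = 840 / 204000000 = 4.11765 μs.
Transmission budget = 13 − 4.11765 = 8.88235 μs.
R ≥ L / t_tx = 800 bits / 8.88235e-06 s = 90.1 Mbps.

90.1 Mbps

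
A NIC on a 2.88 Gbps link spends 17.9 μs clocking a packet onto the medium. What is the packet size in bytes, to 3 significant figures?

6440 bytes

L = R × t_tx = 2880000000 b/s × 1.79e-05 s = 51552 bits.
In bytes: 51552 / 8 = 6440 bytes.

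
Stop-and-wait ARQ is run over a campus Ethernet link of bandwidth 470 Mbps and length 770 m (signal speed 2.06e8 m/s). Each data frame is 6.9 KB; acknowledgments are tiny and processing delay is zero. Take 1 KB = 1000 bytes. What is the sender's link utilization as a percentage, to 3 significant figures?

94.0 %

t_tx = L/R = 55200/470000000 = 0.000117447 s.
t_prop = 770/206000000 = 3.73786e-06 s; RTT = 7.47573e-06 s.
Cycle = t_tx + RTT = 0.000124923 s.
Utilization = t_tx / cycle = 0.000117447/0.000124923 = 94.0 %.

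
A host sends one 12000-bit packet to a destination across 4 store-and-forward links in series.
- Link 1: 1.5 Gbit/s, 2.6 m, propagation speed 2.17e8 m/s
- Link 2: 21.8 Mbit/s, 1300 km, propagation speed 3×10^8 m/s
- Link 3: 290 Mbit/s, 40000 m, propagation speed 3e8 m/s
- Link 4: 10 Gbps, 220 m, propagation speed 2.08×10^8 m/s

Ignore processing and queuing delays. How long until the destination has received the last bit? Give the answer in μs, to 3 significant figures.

Transmission delays (L/R per hop): 8, 550.459, 41.3793, 1.2 μs; sum = 601.038 μs.
Propagation delays (d/s per hop): 0.0119816, 4333.33, 133.333, 1.05769 μs; sum = 4467.74 μs.
End-to-end = 5070 μs.

5070 μs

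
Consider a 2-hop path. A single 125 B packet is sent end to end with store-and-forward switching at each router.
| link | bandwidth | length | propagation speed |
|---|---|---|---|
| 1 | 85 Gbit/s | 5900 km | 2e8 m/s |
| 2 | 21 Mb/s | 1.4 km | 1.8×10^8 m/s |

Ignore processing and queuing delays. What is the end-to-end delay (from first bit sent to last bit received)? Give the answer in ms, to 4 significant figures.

L = 125 × 8 = 1000 bits.
Transmission delays (L/R per hop): 1.17647e-05, 0.047619 ms; sum = 0.0476308 ms.
Propagation delays (d/s per hop): 29.5, 0.00777778 ms; sum = 29.5078 ms.
End-to-end = 29.56 ms.

29.56 ms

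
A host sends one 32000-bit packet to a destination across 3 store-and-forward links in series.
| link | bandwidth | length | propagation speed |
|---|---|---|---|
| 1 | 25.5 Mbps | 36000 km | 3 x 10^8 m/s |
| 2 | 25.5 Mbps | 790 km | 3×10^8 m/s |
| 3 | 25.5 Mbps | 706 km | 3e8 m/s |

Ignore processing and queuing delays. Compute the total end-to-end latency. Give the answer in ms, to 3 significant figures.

Transmission delay per hop = L/R = 32000/25500000 = 1.2549 ms; 3 hops → 3.76471 ms.
Propagation delays (d/s per hop): 120, 2.63333, 2.35333 ms; sum = 124.987 ms.
End-to-end = 129 ms.

129 ms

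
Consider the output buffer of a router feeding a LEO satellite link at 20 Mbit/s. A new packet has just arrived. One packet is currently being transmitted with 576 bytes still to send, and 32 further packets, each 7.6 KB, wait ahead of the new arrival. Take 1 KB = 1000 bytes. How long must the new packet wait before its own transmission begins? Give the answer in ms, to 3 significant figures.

Each queued packet: L/R = 60800/20000000 = 3.04 ms.
32 queued → 97.28 ms.
Plus remaining 4608 bits of current packet: 0.2304 ms.
Queuing delay = 97.5 ms.

97.5 ms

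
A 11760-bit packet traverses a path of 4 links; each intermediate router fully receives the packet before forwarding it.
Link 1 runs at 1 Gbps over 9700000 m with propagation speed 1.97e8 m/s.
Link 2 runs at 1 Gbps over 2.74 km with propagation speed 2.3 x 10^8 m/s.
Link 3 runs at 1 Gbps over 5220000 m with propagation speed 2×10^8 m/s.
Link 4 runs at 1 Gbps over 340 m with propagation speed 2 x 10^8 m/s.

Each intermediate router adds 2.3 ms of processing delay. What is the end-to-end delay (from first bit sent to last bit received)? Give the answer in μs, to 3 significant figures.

82300 μs

Transmission delay per hop = L/R = 11760/1000000000 = 11.76 μs; 4 hops → 47.04 μs.
Propagation delays (d/s per hop): 49238.6, 11.913, 26100, 1.7 μs; sum = 75352.2 μs.
Processing at 3 router(s): 3 × 2.3 ms = 6900 μs.
End-to-end = 82300 μs.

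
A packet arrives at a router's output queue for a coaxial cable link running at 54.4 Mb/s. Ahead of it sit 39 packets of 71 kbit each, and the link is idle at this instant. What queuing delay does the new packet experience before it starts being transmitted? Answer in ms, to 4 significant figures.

Each queued packet: L/R = 71000/54400000 = 1.30515 ms.
39 queued → 50.9007 ms.
Queuing delay = 50.90 ms.

50.90 ms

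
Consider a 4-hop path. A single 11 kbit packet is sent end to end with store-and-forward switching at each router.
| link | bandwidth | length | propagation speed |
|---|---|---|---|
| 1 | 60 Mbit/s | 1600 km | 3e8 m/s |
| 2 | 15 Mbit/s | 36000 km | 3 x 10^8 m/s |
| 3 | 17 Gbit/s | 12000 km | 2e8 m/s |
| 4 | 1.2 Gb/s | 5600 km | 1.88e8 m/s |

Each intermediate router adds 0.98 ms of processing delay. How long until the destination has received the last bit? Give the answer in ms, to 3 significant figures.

219 ms

L = 11000 bits.
Transmission delays (L/R per hop): 0.183333, 0.733333, 0.000647059, 0.00916667 ms; sum = 0.92648 ms.
Propagation delays (d/s per hop): 5.33333, 120, 60, 29.7872 ms; sum = 215.121 ms.
Processing at 3 router(s): 3 × 0.98 ms = 2.94 ms.
End-to-end = 219 ms.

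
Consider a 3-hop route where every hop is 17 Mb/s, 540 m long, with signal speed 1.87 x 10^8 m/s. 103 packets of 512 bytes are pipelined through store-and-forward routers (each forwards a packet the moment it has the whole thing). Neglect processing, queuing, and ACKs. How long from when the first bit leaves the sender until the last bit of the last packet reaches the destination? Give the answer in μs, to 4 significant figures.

25310 μs

Per-hop transmission t_tx = L/R = 4096/17000000 = 240.941 μs.
Per-hop propagation t_prop = 540/187000000 = 2.8877 μs.
Pipeline fill: first packet needs 3·t_tx to clear all hops; remaining 102 packets each add one t_tx.
Total = (3+103-1)·t_tx + 3·t_prop = 105·240.941 + 3·2.8877 = 25310 μs.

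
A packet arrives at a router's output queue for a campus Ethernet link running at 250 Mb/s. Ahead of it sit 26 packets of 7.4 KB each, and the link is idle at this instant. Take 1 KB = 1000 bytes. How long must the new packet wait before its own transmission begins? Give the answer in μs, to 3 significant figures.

6160 μs

Each queued packet: L/R = 59200/250000000 = 236.8 μs.
26 queued → 6156.8 μs.
Queuing delay = 6160 μs.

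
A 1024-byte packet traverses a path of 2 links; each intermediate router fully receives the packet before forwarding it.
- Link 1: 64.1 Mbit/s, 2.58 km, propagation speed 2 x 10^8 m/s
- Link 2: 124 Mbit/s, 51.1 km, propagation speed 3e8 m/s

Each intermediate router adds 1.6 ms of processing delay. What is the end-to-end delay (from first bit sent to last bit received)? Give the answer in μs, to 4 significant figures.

L = 1024 × 8 = 8192 bits.
Transmission delays (L/R per hop): 127.8, 66.0645 μs; sum = 193.865 μs.
Propagation delays (d/s per hop): 12.9, 170.333 μs; sum = 183.233 μs.
Processing at 1 router(s): 1 × 1.6 ms = 1600 μs.
End-to-end = 1977 μs.

1977 μs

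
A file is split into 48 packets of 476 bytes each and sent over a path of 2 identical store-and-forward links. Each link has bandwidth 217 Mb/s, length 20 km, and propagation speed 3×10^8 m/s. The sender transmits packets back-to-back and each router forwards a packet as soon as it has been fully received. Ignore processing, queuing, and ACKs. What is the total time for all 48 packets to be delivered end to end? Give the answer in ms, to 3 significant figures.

0.993 ms

Per-hop transmission t_tx = L/R = 3808/217000000 = 0.0175484 ms.
Per-hop propagation t_prop = 20000/300000000 = 0.0666667 ms.
Pipeline fill: first packet needs 2·t_tx to clear all hops; remaining 47 packets each add one t_tx.
Total = (2+48-1)·t_tx + 2·t_prop = 49·0.0175484 + 2·0.0666667 = 0.993 ms.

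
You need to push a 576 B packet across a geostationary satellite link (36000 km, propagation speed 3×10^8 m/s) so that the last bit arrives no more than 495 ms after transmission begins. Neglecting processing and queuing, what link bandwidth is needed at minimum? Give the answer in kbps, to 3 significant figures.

L = 4608 bits.
Propagation delay = 36000000 / 300000000 = 120 ms.
Transmission budget = 495 − 120 = 375 ms.
R ≥ L / t_tx = 4608 bits / 0.375 s = 12.3 kbps.

12.3 kbps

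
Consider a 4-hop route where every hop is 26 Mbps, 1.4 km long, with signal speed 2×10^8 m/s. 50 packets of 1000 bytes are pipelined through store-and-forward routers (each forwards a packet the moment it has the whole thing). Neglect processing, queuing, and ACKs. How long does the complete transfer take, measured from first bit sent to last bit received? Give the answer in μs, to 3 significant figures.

Per-hop transmission t_tx = L/R = 8000/26000000 = 307.692 μs.
Per-hop propagation t_prop = 1400/200000000 = 7 μs.
Pipeline fill: first packet needs 4·t_tx to clear all hops; remaining 49 packets each add one t_tx.
Total = (4+50-1)·t_tx + 4·t_prop = 53·307.692 + 4·7 = 16300 μs.

16300 μs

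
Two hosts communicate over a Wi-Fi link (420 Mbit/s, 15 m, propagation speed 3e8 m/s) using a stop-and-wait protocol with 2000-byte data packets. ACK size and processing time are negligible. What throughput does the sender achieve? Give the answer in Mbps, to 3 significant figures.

t_tx = L/R = 16000/420000000 = 3.80952e-05 s.
t_prop = 15/300000000 = 5e-08 s; RTT = 1e-07 s.
Cycle = t_tx + RTT = 3.81952e-05 s.
Throughput = L / cycle = 16000 / 3.81952e-05 = 419 Mbps.

419 Mbps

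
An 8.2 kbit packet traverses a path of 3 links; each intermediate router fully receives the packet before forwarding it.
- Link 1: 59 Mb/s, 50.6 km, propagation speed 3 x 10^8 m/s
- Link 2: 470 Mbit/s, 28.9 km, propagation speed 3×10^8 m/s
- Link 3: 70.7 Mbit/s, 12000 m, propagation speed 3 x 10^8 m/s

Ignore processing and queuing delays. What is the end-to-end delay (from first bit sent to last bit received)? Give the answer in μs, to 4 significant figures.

577.4 μs

L = 8200 bits.
Transmission delays (L/R per hop): 138.983, 17.4468, 115.983 μs; sum = 272.413 μs.
Propagation delays (d/s per hop): 168.667, 96.3333, 40 μs; sum = 305 μs.
End-to-end = 577.4 μs.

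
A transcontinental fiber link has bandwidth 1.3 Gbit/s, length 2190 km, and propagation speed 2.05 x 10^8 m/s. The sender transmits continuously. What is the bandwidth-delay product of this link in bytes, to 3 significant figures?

Propagation delay = 2190000 / 2.05e+08 = 0.0106829 s.
BDP = R × t_prop = 1300000000 × 0.0106829 = 13887800 bits.
In bytes: 13887800/8 = 1740000 bytes.

1740000 bytes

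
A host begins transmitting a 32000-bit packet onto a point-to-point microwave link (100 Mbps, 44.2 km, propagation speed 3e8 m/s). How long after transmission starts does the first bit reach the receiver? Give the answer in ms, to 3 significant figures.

0.147 ms

First bit experiences only propagation delay: d/s = 44200/300000000 = 0.147 ms.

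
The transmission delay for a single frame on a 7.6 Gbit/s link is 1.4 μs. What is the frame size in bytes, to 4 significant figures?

L = R × t_tx = 7600000000 b/s × 1.4e-06 s = 10640 bits.
In bytes: 10640 / 8 = 1330 bytes.

1330 bytes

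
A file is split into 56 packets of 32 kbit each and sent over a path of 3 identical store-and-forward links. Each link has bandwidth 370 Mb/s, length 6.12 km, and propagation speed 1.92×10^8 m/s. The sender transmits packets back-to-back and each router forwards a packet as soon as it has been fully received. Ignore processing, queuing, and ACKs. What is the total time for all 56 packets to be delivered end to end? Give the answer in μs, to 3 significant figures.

5110 μs

Per-hop transmission t_tx = L/R = 32000/370000000 = 86.4865 μs.
Per-hop propagation t_prop = 6120/192000000 = 31.875 μs.
Pipeline fill: first packet needs 3·t_tx to clear all hops; remaining 55 packets each add one t_tx.
Total = (3+56-1)·t_tx + 3·t_prop = 58·86.4865 + 3·31.875 = 5110 μs.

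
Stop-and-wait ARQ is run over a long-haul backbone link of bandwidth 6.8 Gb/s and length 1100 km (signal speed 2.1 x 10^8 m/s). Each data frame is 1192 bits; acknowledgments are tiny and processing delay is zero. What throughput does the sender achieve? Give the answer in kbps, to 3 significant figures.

t_tx = L/R = 1192/6800000000 = 1.75294e-07 s.
t_prop = 1100000/210000000 = 0.0052381 s; RTT = 0.0104762 s.
Cycle = t_tx + RTT = 0.0104764 s.
Throughput = L / cycle = 1192 / 0.0104764 = 114 kbps.

114 kbps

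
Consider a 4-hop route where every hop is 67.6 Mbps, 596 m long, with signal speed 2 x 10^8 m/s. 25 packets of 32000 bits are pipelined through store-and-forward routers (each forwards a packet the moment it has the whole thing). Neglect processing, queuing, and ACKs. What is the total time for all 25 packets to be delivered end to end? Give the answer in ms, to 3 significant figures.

13.3 ms

Per-hop transmission t_tx = L/R = 32000/67600000 = 0.473373 ms.
Per-hop propagation t_prop = 596/200000000 = 0.00298 ms.
Pipeline fill: first packet needs 4·t_tx to clear all hops; remaining 24 packets each add one t_tx.
Total = (4+25-1)·t_tx + 4·t_prop = 28·0.473373 + 4·0.00298 = 13.3 ms.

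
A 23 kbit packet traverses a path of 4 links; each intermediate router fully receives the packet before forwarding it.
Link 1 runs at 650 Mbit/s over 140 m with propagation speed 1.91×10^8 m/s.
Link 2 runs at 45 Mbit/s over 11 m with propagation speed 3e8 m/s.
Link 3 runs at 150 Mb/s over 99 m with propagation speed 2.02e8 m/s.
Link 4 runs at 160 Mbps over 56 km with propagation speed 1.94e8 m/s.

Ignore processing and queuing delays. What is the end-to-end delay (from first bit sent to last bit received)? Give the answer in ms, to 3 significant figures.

1.13 ms

L = 23000 bits.
Transmission delays (L/R per hop): 0.0353846, 0.511111, 0.153333, 0.14375 ms; sum = 0.843579 ms.
Propagation delays (d/s per hop): 0.000732984, 3.66667e-05, 0.000490099, 0.28866 ms; sum = 0.28992 ms.
End-to-end = 1.13 ms.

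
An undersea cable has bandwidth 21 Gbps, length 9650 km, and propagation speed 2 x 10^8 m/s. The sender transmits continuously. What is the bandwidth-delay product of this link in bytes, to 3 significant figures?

Propagation delay = 9650000 / 200000000 = 0.04825 s.
BDP = R × t_prop = 21000000000 × 0.04825 = 1013250000 bits.
In bytes: 1013250000/8 = 127000000 bytes.

127000000 bytes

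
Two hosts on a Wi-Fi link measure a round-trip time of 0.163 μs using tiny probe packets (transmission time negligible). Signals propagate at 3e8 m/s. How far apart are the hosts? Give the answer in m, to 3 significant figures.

One-way propagation = RTT/2 = 0.0815 μs.
d = s × t = 300000000 × 8.15e-08 = 24.5 m.

24.5 m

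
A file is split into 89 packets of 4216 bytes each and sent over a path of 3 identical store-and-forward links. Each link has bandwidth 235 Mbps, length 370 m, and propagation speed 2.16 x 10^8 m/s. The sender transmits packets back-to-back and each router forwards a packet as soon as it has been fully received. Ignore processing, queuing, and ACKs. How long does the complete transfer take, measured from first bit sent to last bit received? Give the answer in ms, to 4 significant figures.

13.07 ms

Per-hop transmission t_tx = L/R = 33728/235000000 = 0.143523 ms.
Per-hop propagation t_prop = 370/216000000 = 0.00171296 ms.
Pipeline fill: first packet needs 3·t_tx to clear all hops; remaining 88 packets each add one t_tx.
Total = (3+89-1)·t_tx + 3·t_prop = 91·0.143523 + 3·0.00171296 = 13.07 ms.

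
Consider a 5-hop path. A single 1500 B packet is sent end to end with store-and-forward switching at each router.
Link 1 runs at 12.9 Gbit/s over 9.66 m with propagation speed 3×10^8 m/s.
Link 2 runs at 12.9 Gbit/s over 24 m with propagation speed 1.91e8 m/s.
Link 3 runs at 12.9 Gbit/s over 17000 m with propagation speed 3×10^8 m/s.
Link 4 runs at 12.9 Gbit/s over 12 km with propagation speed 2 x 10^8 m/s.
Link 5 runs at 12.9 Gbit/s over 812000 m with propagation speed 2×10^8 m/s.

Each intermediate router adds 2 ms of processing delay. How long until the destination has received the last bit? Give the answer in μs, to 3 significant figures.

12200 μs

L = 1500 × 8 = 12000 bits.
Transmission delay per hop = L/R = 12000/12900000000 = 0.930233 μs; 5 hops → 4.65116 μs.
Propagation delays (d/s per hop): 0.0322, 0.125654, 56.6667, 60, 4060 μs; sum = 4176.82 μs.
Processing at 4 router(s): 4 × 2 ms = 8000 μs.
End-to-end = 12200 μs.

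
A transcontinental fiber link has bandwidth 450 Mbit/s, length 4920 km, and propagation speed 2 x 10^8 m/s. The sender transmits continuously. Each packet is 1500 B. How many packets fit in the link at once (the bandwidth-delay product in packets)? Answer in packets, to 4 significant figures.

922.5 packets

Propagation delay = 4920000 / 200000000 = 0.0246 s.
BDP = R × t_prop = 450000000 × 0.0246 = 11070000 bits.
In packets of 12000 bits: 922.5 packets.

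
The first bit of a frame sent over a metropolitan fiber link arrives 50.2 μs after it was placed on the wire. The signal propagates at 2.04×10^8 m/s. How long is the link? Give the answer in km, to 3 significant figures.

10.2 km

d = s × t_prop = 204000000 × 5.02e-05 = 10.2 km.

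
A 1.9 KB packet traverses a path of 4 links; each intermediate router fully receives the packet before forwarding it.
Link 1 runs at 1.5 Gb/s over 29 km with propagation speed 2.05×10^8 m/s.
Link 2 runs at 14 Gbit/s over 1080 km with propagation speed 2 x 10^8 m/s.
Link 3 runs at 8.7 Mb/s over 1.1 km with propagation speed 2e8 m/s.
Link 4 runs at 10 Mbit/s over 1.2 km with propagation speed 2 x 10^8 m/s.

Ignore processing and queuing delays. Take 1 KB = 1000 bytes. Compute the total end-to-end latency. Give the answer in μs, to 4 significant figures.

L = 15200 bits.
Transmission delays (L/R per hop): 10.1333, 1.08571, 1747.13, 1520 μs; sum = 3278.35 μs.
Propagation delays (d/s per hop): 141.463, 5400, 5.5, 6 μs; sum = 5552.96 μs.
End-to-end = 8831 μs.

8831 μs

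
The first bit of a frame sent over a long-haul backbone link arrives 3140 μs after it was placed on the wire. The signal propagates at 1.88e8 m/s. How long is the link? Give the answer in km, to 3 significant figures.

590 km

d = s × t_prop = 188000000 × 0.00314 = 590 km.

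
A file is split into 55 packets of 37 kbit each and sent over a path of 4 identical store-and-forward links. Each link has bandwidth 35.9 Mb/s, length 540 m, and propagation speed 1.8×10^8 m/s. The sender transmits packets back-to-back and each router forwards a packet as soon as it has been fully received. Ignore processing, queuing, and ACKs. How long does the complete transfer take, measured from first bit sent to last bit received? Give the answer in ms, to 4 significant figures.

59.79 ms

Per-hop transmission t_tx = L/R = 37000/35900000 = 1.03064 ms.
Per-hop propagation t_prop = 540/180000000 = 0.003 ms.
Pipeline fill: first packet needs 4·t_tx to clear all hops; remaining 54 packets each add one t_tx.
Total = (4+55-1)·t_tx + 4·t_prop = 58·1.03064 + 4·0.003 = 59.79 ms.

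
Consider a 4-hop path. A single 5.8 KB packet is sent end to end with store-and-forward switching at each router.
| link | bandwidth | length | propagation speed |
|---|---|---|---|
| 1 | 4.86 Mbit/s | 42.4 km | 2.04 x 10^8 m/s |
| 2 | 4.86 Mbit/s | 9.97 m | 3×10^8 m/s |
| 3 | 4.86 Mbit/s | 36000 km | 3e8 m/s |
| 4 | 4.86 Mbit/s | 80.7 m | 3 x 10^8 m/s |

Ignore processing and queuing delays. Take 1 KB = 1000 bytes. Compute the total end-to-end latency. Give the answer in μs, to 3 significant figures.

L = 46400 bits.
Transmission delay per hop = L/R = 46400/4860000 = 9547.33 μs; 4 hops → 38189.3 μs.
Propagation delays (d/s per hop): 207.843, 0.0332333, 120000, 0.269 μs; sum = 120208 μs.
End-to-end = 158000 μs.

158000 μs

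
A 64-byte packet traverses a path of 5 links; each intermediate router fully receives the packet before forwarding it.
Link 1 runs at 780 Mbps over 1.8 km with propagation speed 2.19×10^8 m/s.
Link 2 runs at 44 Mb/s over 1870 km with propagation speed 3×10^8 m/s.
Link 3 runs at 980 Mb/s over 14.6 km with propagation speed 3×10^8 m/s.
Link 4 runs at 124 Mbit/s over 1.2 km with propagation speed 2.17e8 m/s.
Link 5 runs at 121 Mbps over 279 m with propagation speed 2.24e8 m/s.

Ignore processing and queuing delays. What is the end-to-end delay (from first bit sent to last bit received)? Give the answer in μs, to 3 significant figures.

L = 64 × 8 = 512 bits.
Transmission delays (L/R per hop): 0.65641, 11.6364, 0.522449, 4.12903, 4.2314 μs; sum = 21.1757 μs.
Propagation delays (d/s per hop): 8.21918, 6233.33, 48.6667, 5.52995, 1.24554 μs; sum = 6296.99 μs.
End-to-end = 6320 μs.

6320 μs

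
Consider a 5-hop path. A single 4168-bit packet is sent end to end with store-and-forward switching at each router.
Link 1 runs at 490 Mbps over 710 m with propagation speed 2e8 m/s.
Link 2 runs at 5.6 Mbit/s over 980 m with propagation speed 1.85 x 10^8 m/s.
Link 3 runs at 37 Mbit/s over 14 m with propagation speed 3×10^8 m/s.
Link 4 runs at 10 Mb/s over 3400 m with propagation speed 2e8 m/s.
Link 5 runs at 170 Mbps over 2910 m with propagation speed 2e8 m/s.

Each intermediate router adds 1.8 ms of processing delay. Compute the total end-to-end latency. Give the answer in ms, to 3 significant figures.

8.55 ms

Transmission delays (L/R per hop): 0.00850612, 0.744286, 0.112649, 0.4168, 0.0245176 ms; sum = 1.30676 ms.
Propagation delays (d/s per hop): 0.00355, 0.0052973, 4.66667e-05, 0.017, 0.01455 ms; sum = 0.040444 ms.
Processing at 4 router(s): 4 × 1.8 ms = 7.2 ms.
End-to-end = 8.55 ms.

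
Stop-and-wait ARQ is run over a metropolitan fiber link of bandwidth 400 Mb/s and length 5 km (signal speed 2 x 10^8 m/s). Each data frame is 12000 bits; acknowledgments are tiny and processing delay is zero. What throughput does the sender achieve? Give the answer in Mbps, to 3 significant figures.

150 Mbps

t_tx = L/R = 12000/400000000 = 3e-05 s.
t_prop = 5000/200000000 = 2.5e-05 s; RTT = 5e-05 s.
Cycle = t_tx + RTT = 8e-05 s.
Throughput = L / cycle = 12000 / 8e-05 = 150 Mbps.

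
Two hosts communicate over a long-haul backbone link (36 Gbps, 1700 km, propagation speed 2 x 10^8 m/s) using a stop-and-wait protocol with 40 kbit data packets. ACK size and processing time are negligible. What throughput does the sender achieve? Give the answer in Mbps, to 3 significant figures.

2.35 Mbps

t_tx = L/R = 40000/36000000000 = 1.11111e-06 s.
t_prop = 1700000/200000000 = 0.0085 s; RTT = 0.017 s.
Cycle = t_tx + RTT = 0.0170011 s.
Throughput = L / cycle = 40000 / 0.0170011 = 2.35 Mbps.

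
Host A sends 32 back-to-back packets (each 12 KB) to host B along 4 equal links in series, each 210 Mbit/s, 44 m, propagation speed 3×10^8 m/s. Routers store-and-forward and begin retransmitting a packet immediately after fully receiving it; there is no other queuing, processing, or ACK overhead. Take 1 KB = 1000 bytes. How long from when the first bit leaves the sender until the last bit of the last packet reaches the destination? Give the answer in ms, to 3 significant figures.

Per-hop transmission t_tx = L/R = 96000/210000000 = 0.457143 ms.
Per-hop propagation t_prop = 44/300000000 = 0.000146667 ms.
Pipeline fill: first packet needs 4·t_tx to clear all hops; remaining 31 packets each add one t_tx.
Total = (4+32-1)·t_tx + 4·t_prop = 35·0.457143 + 4·0.000146667 = 16.0 ms.

16.0 ms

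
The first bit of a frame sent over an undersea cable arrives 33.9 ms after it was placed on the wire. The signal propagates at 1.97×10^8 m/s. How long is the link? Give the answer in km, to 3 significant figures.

d = s × t_prop = 197000000 × 0.0339 = 6680 km.

6680 km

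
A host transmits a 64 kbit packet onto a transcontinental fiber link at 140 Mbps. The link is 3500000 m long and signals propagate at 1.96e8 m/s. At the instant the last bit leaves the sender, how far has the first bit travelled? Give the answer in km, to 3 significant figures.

89.6 km

t_tx = L/R = 64000/140000000 = 0.000457143 s.
Distance = s × t_tx = 196000000 × 0.000457143 = 89.6 km.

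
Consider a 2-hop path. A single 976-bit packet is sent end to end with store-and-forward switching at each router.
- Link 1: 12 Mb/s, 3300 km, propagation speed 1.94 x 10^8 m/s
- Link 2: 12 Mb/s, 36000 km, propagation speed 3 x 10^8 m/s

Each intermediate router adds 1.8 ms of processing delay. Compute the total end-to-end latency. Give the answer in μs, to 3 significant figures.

139000 μs

Transmission delay per hop = L/R = 976/12000000 = 81.3333 μs; 2 hops → 162.667 μs.
Propagation delays (d/s per hop): 17010.3, 120000 μs; sum = 137010 μs.
Processing at 1 router(s): 1 × 1.8 ms = 1800 μs.
End-to-end = 139000 μs.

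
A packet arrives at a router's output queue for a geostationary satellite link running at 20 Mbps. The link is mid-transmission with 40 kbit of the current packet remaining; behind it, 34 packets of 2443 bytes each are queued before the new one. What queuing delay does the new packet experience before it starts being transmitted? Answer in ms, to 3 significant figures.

35.2 ms

Each queued packet: L/R = 19544/20000000 = 0.9772 ms.
34 queued → 33.2248 ms.
Plus remaining 40000 bits of current packet: 2 ms.
Queuing delay = 35.2 ms.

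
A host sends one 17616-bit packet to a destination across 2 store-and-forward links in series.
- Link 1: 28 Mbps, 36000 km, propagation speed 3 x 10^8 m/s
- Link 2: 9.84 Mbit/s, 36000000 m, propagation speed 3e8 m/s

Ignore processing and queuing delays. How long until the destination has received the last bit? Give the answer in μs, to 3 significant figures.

242000 μs

Transmission delays (L/R per hop): 629.143, 1790.24 μs; sum = 2419.39 μs.
Propagation delays (d/s per hop): 120000, 120000 μs; sum = 240000 μs.
End-to-end = 242000 μs.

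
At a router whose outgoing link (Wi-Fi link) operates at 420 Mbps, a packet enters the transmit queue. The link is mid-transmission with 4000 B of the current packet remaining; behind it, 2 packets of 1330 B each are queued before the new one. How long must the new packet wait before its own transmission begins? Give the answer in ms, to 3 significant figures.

Each queued packet: L/R = 10640/420000000 = 0.0253333 ms.
2 queued → 0.0506667 ms.
Plus remaining 32000 bits of current packet: 0.0761905 ms.
Queuing delay = 0.127 ms.

0.127 ms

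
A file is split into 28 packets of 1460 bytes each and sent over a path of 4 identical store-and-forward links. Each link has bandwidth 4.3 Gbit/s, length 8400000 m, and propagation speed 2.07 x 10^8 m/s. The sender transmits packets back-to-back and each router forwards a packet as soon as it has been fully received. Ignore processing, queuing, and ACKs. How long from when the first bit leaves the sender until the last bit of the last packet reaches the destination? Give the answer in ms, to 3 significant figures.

Per-hop transmission t_tx = L/R = 11680/4300000000 = 0.00271628 ms.
Per-hop propagation t_prop = 8400000/2.07e+08 = 40.5797 ms.
Pipeline fill: first packet needs 4·t_tx to clear all hops; remaining 27 packets each add one t_tx.
Total = (4+28-1)·t_tx + 4·t_prop = 31·0.00271628 + 4·40.5797 = 162 ms.

162 ms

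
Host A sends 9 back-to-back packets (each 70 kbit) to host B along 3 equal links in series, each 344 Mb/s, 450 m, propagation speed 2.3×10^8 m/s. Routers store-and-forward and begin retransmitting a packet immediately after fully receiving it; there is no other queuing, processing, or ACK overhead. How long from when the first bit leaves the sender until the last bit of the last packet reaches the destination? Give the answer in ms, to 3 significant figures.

Per-hop transmission t_tx = L/R = 70000/344000000 = 0.203488 ms.
Per-hop propagation t_prop = 450/2.3e+08 = 0.00195652 ms.
Pipeline fill: first packet needs 3·t_tx to clear all hops; remaining 8 packets each add one t_tx.
Total = (3+9-1)·t_tx + 3·t_prop = 11·0.203488 + 3·0.00195652 = 2.24 ms.

2.24 ms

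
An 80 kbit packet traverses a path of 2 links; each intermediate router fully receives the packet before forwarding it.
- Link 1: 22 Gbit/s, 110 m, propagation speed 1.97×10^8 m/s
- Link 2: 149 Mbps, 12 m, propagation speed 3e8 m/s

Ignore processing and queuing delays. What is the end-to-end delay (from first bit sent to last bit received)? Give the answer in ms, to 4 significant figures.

0.5411 ms

L = 80000 bits.
Transmission delays (L/R per hop): 0.00363636, 0.536913 ms; sum = 0.540549 ms.
Propagation delays (d/s per hop): 0.000558376, 4e-05 ms; sum = 0.000598376 ms.
End-to-end = 0.5411 ms.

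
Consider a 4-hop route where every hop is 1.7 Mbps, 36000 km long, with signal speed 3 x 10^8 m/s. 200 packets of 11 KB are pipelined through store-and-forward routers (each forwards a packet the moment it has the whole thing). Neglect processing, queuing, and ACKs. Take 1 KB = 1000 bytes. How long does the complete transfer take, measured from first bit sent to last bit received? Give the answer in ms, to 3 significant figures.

11000 ms

Per-hop transmission t_tx = L/R = 88000/1700000 = 51.7647 ms.
Per-hop propagation t_prop = 36000000/300000000 = 120 ms.
Pipeline fill: first packet needs 4·t_tx to clear all hops; remaining 199 packets each add one t_tx.
Total = (4+200-1)·t_tx + 4·t_prop = 203·51.7647 + 4·120 = 11000 ms.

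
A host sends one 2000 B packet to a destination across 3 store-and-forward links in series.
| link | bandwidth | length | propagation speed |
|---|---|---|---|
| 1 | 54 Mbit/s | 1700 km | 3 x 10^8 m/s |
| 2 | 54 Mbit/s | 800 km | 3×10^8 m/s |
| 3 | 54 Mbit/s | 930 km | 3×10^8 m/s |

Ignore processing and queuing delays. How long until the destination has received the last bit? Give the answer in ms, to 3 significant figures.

L = 2000 × 8 = 16000 bits.
Transmission delay per hop = L/R = 16000/54000000 = 0.296296 ms; 3 hops → 0.888889 ms.
Propagation delays (d/s per hop): 5.66667, 2.66667, 3.1 ms; sum = 11.4333 ms.
End-to-end = 12.3 ms.

12.3 ms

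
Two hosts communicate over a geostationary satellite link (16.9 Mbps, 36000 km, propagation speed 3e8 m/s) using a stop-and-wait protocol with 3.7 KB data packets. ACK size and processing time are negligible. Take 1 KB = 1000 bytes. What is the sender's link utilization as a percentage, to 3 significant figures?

t_tx = L/R = 29600/16900000 = 0.00175148 s.
t_prop = 36000000/300000000 = 0.12 s; RTT = 0.24 s.
Cycle = t_tx + RTT = 0.241751 s.
Utilization = t_tx / cycle = 0.00175148/0.241751 = 0.724 %.

0.724 %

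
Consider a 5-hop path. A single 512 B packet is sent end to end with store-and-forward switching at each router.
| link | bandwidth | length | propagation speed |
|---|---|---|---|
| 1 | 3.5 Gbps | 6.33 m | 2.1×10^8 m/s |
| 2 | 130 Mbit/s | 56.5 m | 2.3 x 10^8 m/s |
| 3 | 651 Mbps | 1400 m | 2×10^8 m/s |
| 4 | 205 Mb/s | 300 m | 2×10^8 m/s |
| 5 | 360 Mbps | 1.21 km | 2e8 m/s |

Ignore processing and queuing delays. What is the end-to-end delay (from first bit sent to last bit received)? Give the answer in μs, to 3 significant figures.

85.2 μs

L = 512 × 8 = 4096 bits.
Transmission delays (L/R per hop): 1.17029, 31.5077, 6.29186, 19.9805, 11.3778 μs; sum = 70.3281 μs.
Propagation delays (d/s per hop): 0.0301429, 0.245652, 7, 1.5, 6.05 μs; sum = 14.8258 μs.
End-to-end = 85.2 μs.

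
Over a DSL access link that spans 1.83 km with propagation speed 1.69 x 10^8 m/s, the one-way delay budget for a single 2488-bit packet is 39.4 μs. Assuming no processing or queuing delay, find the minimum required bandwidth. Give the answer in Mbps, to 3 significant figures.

87.1 Mbps

Propagation delay = 1830 / 169000000 = 10.8284 μs.
Transmission budget = 39.4 − 10.8284 = 28.5716 μs.
R ≥ L / t_tx = 2488 bits / 2.85716e-05 s = 87.1 Mbps.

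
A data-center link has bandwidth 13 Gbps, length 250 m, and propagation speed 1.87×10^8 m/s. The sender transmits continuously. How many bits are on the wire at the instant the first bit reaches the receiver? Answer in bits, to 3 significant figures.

Propagation delay = 250 / 187000000 = 1.3369e-06 s.
BDP = R × t_prop = 13000000000 × 1.3369e-06 = 17379.7 bits.

17400 bits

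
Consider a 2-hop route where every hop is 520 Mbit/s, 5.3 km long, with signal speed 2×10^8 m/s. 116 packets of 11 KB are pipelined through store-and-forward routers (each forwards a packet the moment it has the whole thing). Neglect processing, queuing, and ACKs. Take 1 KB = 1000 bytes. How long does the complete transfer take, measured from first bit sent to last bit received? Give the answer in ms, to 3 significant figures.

Per-hop transmission t_tx = L/R = 88000/520000000 = 0.169231 ms.
Per-hop propagation t_prop = 5300/200000000 = 0.0265 ms.
Pipeline fill: first packet needs 2·t_tx to clear all hops; remaining 115 packets each add one t_tx.
Total = (2+116-1)·t_tx + 2·t_prop = 117·0.169231 + 2·0.0265 = 19.9 ms.

19.9 ms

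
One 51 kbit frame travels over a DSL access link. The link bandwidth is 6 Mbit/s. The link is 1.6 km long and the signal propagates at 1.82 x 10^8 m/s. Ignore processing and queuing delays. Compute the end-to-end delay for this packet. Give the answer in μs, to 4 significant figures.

L = 51000 bits.
Transmission delay = L/R = 51000 / 6000000 = 8500 μs.
Propagation delay = d/s = 1600 m / 182000000 m/s = 8.79121 μs.
Total = 8509 μs.

8509 μs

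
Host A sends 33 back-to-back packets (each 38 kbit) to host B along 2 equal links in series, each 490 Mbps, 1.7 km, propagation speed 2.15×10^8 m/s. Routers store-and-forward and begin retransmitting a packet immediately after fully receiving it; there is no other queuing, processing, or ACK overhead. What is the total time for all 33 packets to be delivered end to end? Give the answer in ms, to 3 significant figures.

Per-hop transmission t_tx = L/R = 38000/490000000 = 0.077551 ms.
Per-hop propagation t_prop = 1700/215000000 = 0.00790698 ms.
Pipeline fill: first packet needs 2·t_tx to clear all hops; remaining 32 packets each add one t_tx.
Total = (2+33-1)·t_tx + 2·t_prop = 34·0.077551 + 2·0.00790698 = 2.65 ms.

2.65 ms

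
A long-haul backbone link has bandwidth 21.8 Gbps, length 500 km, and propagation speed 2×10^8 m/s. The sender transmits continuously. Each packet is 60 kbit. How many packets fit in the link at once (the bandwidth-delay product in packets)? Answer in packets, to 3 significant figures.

908 packets

Propagation delay = 500000 / 200000000 = 0.0025 s.
BDP = R × t_prop = 21800000000 × 0.0025 = 54500000 bits.
In packets of 60000 bits: 908 packets.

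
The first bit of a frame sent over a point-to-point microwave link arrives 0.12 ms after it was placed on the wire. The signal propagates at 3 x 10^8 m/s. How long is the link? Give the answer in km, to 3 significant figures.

d = s × t_prop = 300000000 × 0.00012 = 36.0 km.

36.0 km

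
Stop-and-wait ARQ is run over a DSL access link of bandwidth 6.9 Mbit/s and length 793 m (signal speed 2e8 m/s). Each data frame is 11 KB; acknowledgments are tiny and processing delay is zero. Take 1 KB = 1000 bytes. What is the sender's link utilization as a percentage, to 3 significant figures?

t_tx = L/R = 88000/6900000 = 0.0127536 s.
t_prop = 793/200000000 = 3.965e-06 s; RTT = 7.93e-06 s.
Cycle = t_tx + RTT = 0.0127616 s.
Utilization = t_tx / cycle = 0.0127536/0.0127616 = 99.9 %.

99.9 %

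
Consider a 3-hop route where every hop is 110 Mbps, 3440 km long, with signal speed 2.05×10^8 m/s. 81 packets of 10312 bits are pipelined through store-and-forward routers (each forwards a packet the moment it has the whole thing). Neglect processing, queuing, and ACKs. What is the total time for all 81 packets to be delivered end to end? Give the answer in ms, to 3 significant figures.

Per-hop transmission t_tx = L/R = 10312/110000000 = 0.0937455 ms.
Per-hop propagation t_prop = 3440000/2.05e+08 = 16.7805 ms.
Pipeline fill: first packet needs 3·t_tx to clear all hops; remaining 80 packets each add one t_tx.
Total = (3+81-1)·t_tx + 3·t_prop = 83·0.0937455 + 3·16.7805 = 58.1 ms.

58.1 ms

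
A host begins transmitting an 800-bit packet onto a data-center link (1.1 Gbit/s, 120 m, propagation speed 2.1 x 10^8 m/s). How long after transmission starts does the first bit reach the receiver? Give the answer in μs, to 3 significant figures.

0.571 μs

First bit experiences only propagation delay: d/s = 120/210000000 = 0.571 μs.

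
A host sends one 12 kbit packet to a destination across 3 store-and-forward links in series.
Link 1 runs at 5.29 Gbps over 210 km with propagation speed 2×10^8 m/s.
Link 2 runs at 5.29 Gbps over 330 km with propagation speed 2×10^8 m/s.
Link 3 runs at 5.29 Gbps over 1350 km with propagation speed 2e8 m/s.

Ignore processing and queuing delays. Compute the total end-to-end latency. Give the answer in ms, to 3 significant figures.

9.46 ms

L = 12000 bits.
Transmission delay per hop = L/R = 12000/5290000000 = 0.00226843 ms; 3 hops → 0.00680529 ms.
Propagation delays (d/s per hop): 1.05, 1.65, 6.75 ms; sum = 9.45 ms.
End-to-end = 9.46 ms.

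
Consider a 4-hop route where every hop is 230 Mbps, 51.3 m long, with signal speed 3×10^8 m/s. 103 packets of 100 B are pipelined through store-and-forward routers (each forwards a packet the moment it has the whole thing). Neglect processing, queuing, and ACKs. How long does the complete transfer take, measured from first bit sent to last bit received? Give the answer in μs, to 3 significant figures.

369 μs

Per-hop transmission t_tx = L/R = 800/230000000 = 3.47826 μs.
Per-hop propagation t_prop = 51.3/300000000 = 0.171 μs.
Pipeline fill: first packet needs 4·t_tx to clear all hops; remaining 102 packets each add one t_tx.
Total = (4+103-1)·t_tx + 4·t_prop = 106·3.47826 + 4·0.171 = 369 μs.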